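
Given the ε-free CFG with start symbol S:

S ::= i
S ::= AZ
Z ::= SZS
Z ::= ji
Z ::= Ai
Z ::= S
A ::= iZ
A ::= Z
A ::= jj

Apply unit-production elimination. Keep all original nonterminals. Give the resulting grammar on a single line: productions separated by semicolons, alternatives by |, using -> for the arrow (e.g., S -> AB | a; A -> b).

Unit productions: A->Z, Z->S.
Unit pairs (A ⇒* B via units): (A,S), (A,Z), (Z,S).
S: inherits non-unit rules of {S} → AZ | i.
A: inherits non-unit rules of {A, S, Z} → AZ | Ai | SZS | i | iZ | ji | jj.
Z: inherits non-unit rules of {S, Z} → AZ | Ai | SZS | i | ji.

S -> i | AZ; A -> i | AZ | Ai | iZ | ji | jj | SZS; Z -> i | AZ | Ai | ji | SZS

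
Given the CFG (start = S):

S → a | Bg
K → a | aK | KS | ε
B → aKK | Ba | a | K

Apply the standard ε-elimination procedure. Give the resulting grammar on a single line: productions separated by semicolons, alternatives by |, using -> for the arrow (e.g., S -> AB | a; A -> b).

Nullable set: {B, K}.
S -> Bg: B nullable, giving Bg | g.
B -> Ba: B nullable, giving Ba | a.
B -> K: K nullable, giving K.
B -> aKK: K, K nullable, giving a | aK | aKK.
Drop K -> ε.
K -> KS: K nullable, giving KS | S.
K -> aK: K nullable, giving a | aK.
Unchanged (no nullable symbols): S -> a; B -> a; K -> a.

S -> a | g | Bg; B -> K | a | Ba | aK | aKK; K -> S | a | KS | aK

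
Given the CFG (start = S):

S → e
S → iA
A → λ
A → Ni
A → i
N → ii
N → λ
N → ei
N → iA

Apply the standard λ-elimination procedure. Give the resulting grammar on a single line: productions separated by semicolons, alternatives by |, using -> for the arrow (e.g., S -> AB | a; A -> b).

Nullable set: {A, N}.
S -> iA: A nullable, giving i | iA.
Drop A -> λ.
A -> Ni: N nullable, giving Ni | i.
Drop N -> λ.
N -> iA: A nullable, giving i | iA.
Unchanged (no nullable symbols): S -> e; A -> i; N -> ei; N -> ii.

S -> e | i | iA; A -> i | Ni; N -> i | ei | iA | ii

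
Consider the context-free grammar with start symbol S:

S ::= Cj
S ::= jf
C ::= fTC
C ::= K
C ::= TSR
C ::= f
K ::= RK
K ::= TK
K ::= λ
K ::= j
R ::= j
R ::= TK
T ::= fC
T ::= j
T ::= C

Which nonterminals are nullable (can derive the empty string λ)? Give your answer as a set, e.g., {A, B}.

{C, K, R, T}

Directly nullable (have an ε-rule): {K}.
C is nullable via C -> K (every symbol on the right is already known nullable).
T is nullable via T -> C (every symbol on the right is already known nullable).
R is nullable via R -> TK (every symbol on the right is already known nullable).
Not nullable: S — each has a terminal in every rule's right-hand side or depends on a non-nullable symbol.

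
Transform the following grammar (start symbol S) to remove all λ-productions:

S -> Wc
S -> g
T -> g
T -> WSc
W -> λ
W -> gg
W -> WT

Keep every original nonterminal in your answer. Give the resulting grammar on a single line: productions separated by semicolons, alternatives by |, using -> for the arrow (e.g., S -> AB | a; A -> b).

S -> c | g | Wc; T -> g | Sc | WSc; W -> T | WT | gg

Nullable set: {W}.
S -> Wc: W nullable, giving Wc | c.
T -> WSc: W nullable, giving Sc | WSc.
Drop W -> λ.
W -> WT: W nullable, giving T | WT.
Unchanged (no nullable symbols): S -> g; T -> g; W -> gg.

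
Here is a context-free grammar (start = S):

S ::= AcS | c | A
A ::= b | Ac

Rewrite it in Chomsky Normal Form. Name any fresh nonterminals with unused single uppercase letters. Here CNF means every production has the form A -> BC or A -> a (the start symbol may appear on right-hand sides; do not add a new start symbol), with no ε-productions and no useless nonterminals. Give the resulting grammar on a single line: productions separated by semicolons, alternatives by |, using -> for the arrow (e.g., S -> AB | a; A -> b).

No ε-productions.
After unit-elimination: S -> b | c | Ac | AcS; A -> b | Ac.
TERM: introduce B -> c and substitute in every rule of length ≥2.
BIN: S -> ABS becomes S -> AC, C -> BS.

S -> b | c | AB | AC; A -> b | AB; B -> c; C -> BS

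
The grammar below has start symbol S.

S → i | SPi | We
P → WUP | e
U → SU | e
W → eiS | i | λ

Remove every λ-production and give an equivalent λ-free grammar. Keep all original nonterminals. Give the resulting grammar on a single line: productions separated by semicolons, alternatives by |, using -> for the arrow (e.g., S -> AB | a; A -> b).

S -> e | i | We | SPi; P -> e | UP | WUP; U -> e | SU; W -> i | eiS

Nullable set: {W}.
S -> We: W nullable, giving We | e.
P -> WUP: W nullable, giving UP | WUP.
Drop W -> λ.
Unchanged (no nullable symbols): S -> SPi; S -> i; P -> e; U -> SU; U -> e; W -> eiS; W -> i.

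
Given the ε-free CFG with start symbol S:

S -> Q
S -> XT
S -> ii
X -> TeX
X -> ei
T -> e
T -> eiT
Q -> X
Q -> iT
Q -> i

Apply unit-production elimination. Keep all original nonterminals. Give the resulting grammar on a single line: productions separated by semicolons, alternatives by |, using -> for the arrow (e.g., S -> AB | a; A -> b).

S -> i | XT | ei | iT | ii | TeX; Q -> i | ei | iT | TeX; T -> e | eiT; X -> ei | TeX

Unit productions: Q->X, S->Q.
Unit pairs (A ⇒* B via units): (Q,X), (S,Q), (S,X).
S: inherits non-unit rules of {Q, S, X} → TeX | XT | ei | i | iT | ii.
Q: inherits non-unit rules of {Q, X} → TeX | ei | i | iT.
T: inherits non-unit rules of {T} → e | eiT.
X: inherits non-unit rules of {X} → TeX | ei.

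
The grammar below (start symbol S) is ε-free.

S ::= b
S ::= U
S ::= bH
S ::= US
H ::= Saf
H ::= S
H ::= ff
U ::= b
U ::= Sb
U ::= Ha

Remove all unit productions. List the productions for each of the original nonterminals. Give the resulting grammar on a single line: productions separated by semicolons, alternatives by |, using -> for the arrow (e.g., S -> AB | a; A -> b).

S -> b | Ha | Sb | US | bH; H -> b | Ha | Sb | US | bH | ff | Saf; U -> b | Ha | Sb

Unit productions: H->S, S->U.
Unit pairs (A ⇒* B via units): (H,S), (H,U), (S,U).
S: inherits non-unit rules of {S, U} → Ha | Sb | US | b | bH.
H: inherits non-unit rules of {H, S, U} → Ha | Saf | Sb | US | b | bH | ff.
U: inherits non-unit rules of {U} → Ha | Sb | b.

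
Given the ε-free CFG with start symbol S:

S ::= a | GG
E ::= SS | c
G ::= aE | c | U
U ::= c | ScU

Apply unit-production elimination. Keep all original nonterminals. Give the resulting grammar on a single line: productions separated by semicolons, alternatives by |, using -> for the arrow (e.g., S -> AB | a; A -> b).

S -> a | GG; E -> c | SS; G -> c | aE | ScU; U -> c | ScU

Unit productions: G->U.
Unit pairs (A ⇒* B via units): (G,U).
S: inherits non-unit rules of {S} → GG | a.
E: inherits non-unit rules of {E} → SS | c.
G: inherits non-unit rules of {G, U} → ScU | aE | c.
U: inherits non-unit rules of {U} → ScU | c.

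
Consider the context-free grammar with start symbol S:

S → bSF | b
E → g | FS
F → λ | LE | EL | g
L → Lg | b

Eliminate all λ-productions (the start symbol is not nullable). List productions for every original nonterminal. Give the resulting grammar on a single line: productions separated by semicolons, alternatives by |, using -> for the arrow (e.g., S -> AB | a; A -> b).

Nullable set: {F}.
S -> bSF: F nullable, giving bS | bSF.
E -> FS: F nullable, giving FS | S.
Drop F -> λ.
Unchanged (no nullable symbols): S -> b; E -> g; F -> EL; F -> LE; F -> g; L -> Lg; L -> b.

S -> b | bS | bSF; E -> S | g | FS; F -> g | EL | LE; L -> b | Lg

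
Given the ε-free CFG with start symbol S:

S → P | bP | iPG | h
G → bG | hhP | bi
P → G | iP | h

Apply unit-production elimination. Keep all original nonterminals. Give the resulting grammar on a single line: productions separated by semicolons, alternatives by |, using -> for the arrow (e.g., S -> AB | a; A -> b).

Unit productions: P->G, S->P.
Unit pairs (A ⇒* B via units): (P,G), (S,G), (S,P).
S: inherits non-unit rules of {G, P, S} → bG | bP | bi | h | hhP | iP | iPG.
G: inherits non-unit rules of {G} → bG | bi | hhP.
P: inherits non-unit rules of {G, P} → bG | bi | h | hhP | iP.

S -> h | bG | bP | bi | iP | hhP | iPG; G -> bG | bi | hhP; P -> h | bG | bi | iP | hhP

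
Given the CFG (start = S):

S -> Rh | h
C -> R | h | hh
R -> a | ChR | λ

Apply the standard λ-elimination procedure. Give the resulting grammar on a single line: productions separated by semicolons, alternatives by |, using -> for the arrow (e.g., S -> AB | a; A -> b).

S -> h | Rh; C -> R | h | hh; R -> a | h | Ch | hR | ChR

Nullable set: {C, R}.
S -> Rh: R nullable, giving Rh | h.
C -> R: R nullable, giving R.
Drop R -> λ.
R -> ChR: C, R nullable, giving Ch | ChR | h | hR.
Unchanged (no nullable symbols): S -> h; C -> h; C -> hh; R -> a.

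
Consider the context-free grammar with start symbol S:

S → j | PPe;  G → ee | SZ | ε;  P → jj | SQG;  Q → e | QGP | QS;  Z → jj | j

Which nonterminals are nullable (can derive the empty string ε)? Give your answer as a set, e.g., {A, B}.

Directly nullable (have an ε-rule): {G}.
Not nullable: P, Q, S, Z — each has a terminal in every rule's right-hand side or depends on a non-nullable symbol.

{G}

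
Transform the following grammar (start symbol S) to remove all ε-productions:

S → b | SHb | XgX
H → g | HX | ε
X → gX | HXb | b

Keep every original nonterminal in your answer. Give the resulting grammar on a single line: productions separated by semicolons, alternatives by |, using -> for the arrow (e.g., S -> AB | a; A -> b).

Nullable set: {H}.
S -> SHb: H nullable, giving SHb | Sb.
Drop H -> ε.
H -> HX: H nullable, giving HX | X.
X -> HXb: H nullable, giving HXb | Xb.
Unchanged (no nullable symbols): S -> XgX; S -> b; H -> g; X -> b; X -> gX.

S -> b | Sb | SHb | XgX; H -> X | g | HX; X -> b | Xb | gX | HXb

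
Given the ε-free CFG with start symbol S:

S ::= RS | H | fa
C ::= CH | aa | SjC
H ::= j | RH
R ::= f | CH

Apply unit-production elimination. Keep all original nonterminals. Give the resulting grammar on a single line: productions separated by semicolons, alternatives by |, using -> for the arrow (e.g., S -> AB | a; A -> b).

Unit productions: S->H.
Unit pairs (A ⇒* B via units): (S,H).
S: inherits non-unit rules of {H, S} → RH | RS | fa | j.
C: inherits non-unit rules of {C} → CH | SjC | aa.
H: inherits non-unit rules of {H} → RH | j.
R: inherits non-unit rules of {R} → CH | f.

S -> j | RH | RS | fa; C -> CH | aa | SjC; H -> j | RH; R -> f | CH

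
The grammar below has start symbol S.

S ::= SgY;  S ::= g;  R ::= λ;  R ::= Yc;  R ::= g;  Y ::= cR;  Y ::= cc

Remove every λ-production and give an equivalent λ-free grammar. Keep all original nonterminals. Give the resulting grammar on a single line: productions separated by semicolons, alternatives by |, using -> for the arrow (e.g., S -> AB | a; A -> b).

Nullable set: {R}.
Drop R -> λ.
Y -> cR: R nullable, giving c | cR.
Unchanged (no nullable symbols): S -> SgY; S -> g; R -> Yc; R -> g; Y -> cc.

S -> g | SgY; R -> g | Yc; Y -> c | cR | cc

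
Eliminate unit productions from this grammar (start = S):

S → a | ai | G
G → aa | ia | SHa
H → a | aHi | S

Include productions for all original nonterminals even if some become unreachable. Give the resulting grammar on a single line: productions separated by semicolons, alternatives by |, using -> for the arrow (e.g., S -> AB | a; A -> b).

S -> a | aa | ai | ia | SHa; G -> aa | ia | SHa; H -> a | aa | ai | ia | SHa | aHi

Unit productions: H->S, S->G.
Unit pairs (A ⇒* B via units): (H,G), (H,S), (S,G).
S: inherits non-unit rules of {G, S} → SHa | a | aa | ai | ia.
G: inherits non-unit rules of {G} → SHa | aa | ia.
H: inherits non-unit rules of {G, H, S} → SHa | a | aHi | aa | ai | ia.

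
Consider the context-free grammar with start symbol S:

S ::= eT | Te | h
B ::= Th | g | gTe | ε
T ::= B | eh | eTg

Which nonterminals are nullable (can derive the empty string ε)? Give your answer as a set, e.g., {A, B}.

{B, T}

Directly nullable (have an ε-rule): {B}.
T is nullable via T -> B (every symbol on the right is already known nullable).
Not nullable: S — each has a terminal in every rule's right-hand side or depends on a non-nullable symbol.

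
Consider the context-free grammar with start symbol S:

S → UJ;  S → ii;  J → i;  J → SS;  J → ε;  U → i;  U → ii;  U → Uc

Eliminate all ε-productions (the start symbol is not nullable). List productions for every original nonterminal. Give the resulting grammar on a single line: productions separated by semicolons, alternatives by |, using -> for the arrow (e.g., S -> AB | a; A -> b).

S -> U | UJ | ii; J -> i | SS; U -> i | Uc | ii

Nullable set: {J}.
S -> UJ: J nullable, giving U | UJ.
Drop J -> ε.
Unchanged (no nullable symbols): S -> ii; J -> SS; J -> i; U -> Uc; U -> i; U -> ii.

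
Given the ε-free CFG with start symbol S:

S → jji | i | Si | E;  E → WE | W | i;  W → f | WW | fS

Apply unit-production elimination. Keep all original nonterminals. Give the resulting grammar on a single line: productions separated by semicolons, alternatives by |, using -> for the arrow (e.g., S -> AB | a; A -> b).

Unit productions: E->W, S->E.
Unit pairs (A ⇒* B via units): (E,W), (S,E), (S,W).
S: inherits non-unit rules of {E, S, W} → Si | WE | WW | f | fS | i | jji.
E: inherits non-unit rules of {E, W} → WE | WW | f | fS | i.
W: inherits non-unit rules of {W} → WW | f | fS.

S -> f | i | Si | WE | WW | fS | jji; E -> f | i | WE | WW | fS; W -> f | WW | fS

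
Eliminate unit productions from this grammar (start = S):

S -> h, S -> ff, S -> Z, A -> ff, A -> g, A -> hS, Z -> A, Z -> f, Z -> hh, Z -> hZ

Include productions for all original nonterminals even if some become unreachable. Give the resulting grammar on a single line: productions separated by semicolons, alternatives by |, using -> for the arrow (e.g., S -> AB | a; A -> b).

Unit productions: S->Z, Z->A.
Unit pairs (A ⇒* B via units): (S,A), (S,Z), (Z,A).
S: inherits non-unit rules of {A, S, Z} → f | ff | g | h | hS | hZ | hh.
A: inherits non-unit rules of {A} → ff | g | hS.
Z: inherits non-unit rules of {A, Z} → f | ff | g | hS | hZ | hh.

S -> f | g | h | ff | hS | hZ | hh; A -> g | ff | hS; Z -> f | g | ff | hS | hZ | hh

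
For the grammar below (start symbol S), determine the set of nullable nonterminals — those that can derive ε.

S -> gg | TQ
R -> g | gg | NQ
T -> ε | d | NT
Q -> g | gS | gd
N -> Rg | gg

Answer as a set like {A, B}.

Directly nullable (have an ε-rule): {T}.
Not nullable: N, Q, R, S — each has a terminal in every rule's right-hand side or depends on a non-nullable symbol.

{T}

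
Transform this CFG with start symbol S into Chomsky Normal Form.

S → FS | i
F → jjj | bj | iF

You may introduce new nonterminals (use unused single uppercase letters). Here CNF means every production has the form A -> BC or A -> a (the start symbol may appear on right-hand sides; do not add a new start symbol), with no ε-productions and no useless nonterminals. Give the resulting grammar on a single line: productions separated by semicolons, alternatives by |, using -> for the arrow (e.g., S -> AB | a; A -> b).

No ε-productions.
No unit productions to eliminate.
TERM: introduce A -> b, C -> i, B -> j and substitute in every rule of length ≥2.
BIN: F -> BBB becomes F -> BD, D -> BB.

S -> i | FS; A -> b; B -> j; C -> i; D -> BB; F -> AB | BD | CF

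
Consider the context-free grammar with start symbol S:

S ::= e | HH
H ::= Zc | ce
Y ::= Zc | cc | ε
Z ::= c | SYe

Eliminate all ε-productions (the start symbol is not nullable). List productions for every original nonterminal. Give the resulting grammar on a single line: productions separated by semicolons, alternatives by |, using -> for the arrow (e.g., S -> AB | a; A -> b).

S -> e | HH; H -> Zc | ce; Y -> Zc | cc; Z -> c | Se | SYe

Nullable set: {Y}.
Drop Y -> ε.
Z -> SYe: Y nullable, giving SYe | Se.
Unchanged (no nullable symbols): S -> HH; S -> e; H -> Zc; H -> ce; Y -> Zc; Y -> cc; Z -> c.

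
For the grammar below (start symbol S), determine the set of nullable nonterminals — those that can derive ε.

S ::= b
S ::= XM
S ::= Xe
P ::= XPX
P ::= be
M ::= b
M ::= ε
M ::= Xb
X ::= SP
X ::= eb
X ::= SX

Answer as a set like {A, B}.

{M}

Directly nullable (have an ε-rule): {M}.
Not nullable: P, S, X — each has a terminal in every rule's right-hand side or depends on a non-nullable symbol.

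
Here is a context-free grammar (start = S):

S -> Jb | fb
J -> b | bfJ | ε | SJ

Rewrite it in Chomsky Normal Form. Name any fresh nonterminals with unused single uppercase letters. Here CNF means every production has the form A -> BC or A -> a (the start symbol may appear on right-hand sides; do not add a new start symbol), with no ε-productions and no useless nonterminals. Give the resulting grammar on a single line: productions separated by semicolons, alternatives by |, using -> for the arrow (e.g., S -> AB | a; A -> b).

Nullable: {J}; after ε-elimination: S -> b | Jb | fb; J -> S | b | SJ | bf | bfJ.
After unit-elimination: S -> b | Jb | fb; J -> b | Jb | SJ | bf | fb | bfJ.
TERM: introduce A -> b, B -> f and substitute in every rule of length ≥2.
BIN: J -> ABJ becomes J -> AC, C -> BJ.

S -> b | BA | JA; A -> b; B -> f; C -> BJ; J -> b | AB | AC | BA | JA | SJ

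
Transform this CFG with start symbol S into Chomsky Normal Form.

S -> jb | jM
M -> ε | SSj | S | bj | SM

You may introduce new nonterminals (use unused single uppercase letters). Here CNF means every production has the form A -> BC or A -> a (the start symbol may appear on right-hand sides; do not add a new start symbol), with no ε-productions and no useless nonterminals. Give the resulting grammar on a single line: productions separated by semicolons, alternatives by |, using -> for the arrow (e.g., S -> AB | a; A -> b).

S -> j | AB | AM; A -> j; B -> b; C -> SA; M -> j | AB | AM | BA | SC | SM

Nullable: {M}; after ε-elimination: S -> j | jM | jb; M -> S | SM | bj | SSj.
After unit-elimination: S -> j | jM | jb; M -> j | SM | bj | jM | jb | SSj.
TERM: introduce B -> b, A -> j and substitute in every rule of length ≥2.
BIN: M -> SSA becomes M -> SC, C -> SA.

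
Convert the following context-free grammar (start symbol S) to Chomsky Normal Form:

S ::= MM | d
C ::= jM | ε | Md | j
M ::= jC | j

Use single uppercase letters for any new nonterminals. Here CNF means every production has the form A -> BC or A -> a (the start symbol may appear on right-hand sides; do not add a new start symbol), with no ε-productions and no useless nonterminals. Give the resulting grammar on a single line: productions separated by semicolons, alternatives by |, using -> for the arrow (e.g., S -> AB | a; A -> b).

Nullable: {C}; after ε-elimination: S -> d | MM; C -> j | Md | jM; M -> j | jC.
No unit productions to eliminate.
TERM: introduce A -> d, B -> j and substitute in every rule of length ≥2.

S -> d | MM; A -> d; B -> j; C -> j | BM | MA; M -> j | BC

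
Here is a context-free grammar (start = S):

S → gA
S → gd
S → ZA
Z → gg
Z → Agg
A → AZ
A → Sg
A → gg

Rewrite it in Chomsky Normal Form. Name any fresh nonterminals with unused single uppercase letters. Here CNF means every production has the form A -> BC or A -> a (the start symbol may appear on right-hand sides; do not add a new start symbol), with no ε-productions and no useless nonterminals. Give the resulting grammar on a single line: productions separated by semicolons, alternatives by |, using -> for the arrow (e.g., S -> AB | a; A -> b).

No ε-productions.
No unit productions to eliminate.
TERM: introduce C -> d, B -> g and substitute in every rule of length ≥2.
BIN: Z -> ABB becomes Z -> AD, D -> BB.

S -> BA | BC | ZA; A -> AZ | BB | SB; B -> g; C -> d; D -> BB; Z -> AD | BB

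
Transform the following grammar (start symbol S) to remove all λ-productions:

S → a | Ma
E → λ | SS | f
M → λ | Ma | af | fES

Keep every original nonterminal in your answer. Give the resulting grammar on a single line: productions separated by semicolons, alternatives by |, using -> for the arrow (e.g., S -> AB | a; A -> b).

Nullable set: {E, M}.
S -> Ma: M nullable, giving Ma | a.
Drop E -> λ.
Drop M -> λ.
M -> Ma: M nullable, giving Ma | a.
M -> fES: E nullable, giving fES | fS.
Unchanged (no nullable symbols): S -> a; E -> SS; E -> f; M -> af.

S -> a | Ma; E -> f | SS; M -> a | Ma | af | fS | fES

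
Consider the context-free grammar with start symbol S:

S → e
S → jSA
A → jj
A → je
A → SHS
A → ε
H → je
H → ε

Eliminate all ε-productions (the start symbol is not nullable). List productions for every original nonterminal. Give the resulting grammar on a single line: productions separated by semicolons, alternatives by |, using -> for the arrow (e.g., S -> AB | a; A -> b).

S -> e | jS | jSA; A -> SS | je | jj | SHS; H -> je

Nullable set: {A, H}.
S -> jSA: A nullable, giving jS | jSA.
Drop A -> ε.
A -> SHS: H nullable, giving SHS | SS.
Drop H -> ε.
Unchanged (no nullable symbols): S -> e; A -> je; A -> jj; H -> je.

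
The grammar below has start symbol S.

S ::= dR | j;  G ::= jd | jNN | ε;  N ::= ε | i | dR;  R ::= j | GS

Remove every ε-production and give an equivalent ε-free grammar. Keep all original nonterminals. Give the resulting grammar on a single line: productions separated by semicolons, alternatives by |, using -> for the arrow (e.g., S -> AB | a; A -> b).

Nullable set: {G, N}.
Drop G -> ε.
G -> jNN: N, N nullable, giving j | jN | jNN.
Drop N -> ε.
R -> GS: G nullable, giving GS | S.
Unchanged (no nullable symbols): S -> dR; S -> j; G -> jd; N -> dR; N -> i; R -> j.

S -> j | dR; G -> j | jN | jd | jNN; N -> i | dR; R -> S | j | GS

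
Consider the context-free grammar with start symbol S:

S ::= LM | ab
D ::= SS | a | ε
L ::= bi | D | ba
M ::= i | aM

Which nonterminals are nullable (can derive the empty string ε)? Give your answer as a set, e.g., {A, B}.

Directly nullable (have an ε-rule): {D}.
L is nullable via L -> D (every symbol on the right is already known nullable).
Not nullable: M, S — each has a terminal in every rule's right-hand side or depends on a non-nullable symbol.

{D, L}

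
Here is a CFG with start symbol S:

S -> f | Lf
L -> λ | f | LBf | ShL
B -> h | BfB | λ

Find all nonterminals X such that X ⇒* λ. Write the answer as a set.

{B, L}

Directly nullable (have an ε-rule): {B, L}.
Not nullable: S — each has a terminal in every rule's right-hand side or depends on a non-nullable symbol.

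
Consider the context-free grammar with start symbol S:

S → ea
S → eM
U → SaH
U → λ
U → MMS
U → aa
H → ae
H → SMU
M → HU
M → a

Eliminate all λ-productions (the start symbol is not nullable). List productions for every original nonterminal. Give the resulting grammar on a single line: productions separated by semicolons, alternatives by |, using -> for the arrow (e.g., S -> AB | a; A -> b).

S -> eM | ea; H -> SM | ae | SMU; M -> H | a | HU; U -> aa | MMS | SaH

Nullable set: {U}.
H -> SMU: U nullable, giving SM | SMU.
M -> HU: U nullable, giving H | HU.
Drop U -> λ.
Unchanged (no nullable symbols): S -> eM; S -> ea; H -> ae; M -> a; U -> MMS; U -> SaH; U -> aa.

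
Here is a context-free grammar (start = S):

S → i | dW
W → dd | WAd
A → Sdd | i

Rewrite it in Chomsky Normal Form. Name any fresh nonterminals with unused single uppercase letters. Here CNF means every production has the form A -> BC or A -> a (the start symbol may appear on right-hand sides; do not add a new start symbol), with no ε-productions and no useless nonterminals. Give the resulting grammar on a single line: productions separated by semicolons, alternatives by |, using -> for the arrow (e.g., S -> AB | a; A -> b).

No ε-productions.
No unit productions to eliminate.
TERM: introduce B -> d and substitute in every rule of length ≥2.
BIN: A -> SBB becomes A -> SC, C -> BB; W -> WAB becomes W -> WD, D -> AB.

S -> i | BW; A -> i | SC; B -> d; C -> BB; D -> AB; W -> BB | WD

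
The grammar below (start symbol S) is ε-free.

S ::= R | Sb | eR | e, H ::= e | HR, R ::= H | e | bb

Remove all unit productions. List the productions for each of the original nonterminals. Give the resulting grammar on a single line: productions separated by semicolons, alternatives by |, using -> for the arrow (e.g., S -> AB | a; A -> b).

Unit productions: R->H, S->R.
Unit pairs (A ⇒* B via units): (R,H), (S,H), (S,R).
S: inherits non-unit rules of {H, R, S} → HR | Sb | bb | e | eR.
H: inherits non-unit rules of {H} → HR | e.
R: inherits non-unit rules of {H, R} → HR | bb | e.

S -> e | HR | Sb | bb | eR; H -> e | HR; R -> e | HR | bb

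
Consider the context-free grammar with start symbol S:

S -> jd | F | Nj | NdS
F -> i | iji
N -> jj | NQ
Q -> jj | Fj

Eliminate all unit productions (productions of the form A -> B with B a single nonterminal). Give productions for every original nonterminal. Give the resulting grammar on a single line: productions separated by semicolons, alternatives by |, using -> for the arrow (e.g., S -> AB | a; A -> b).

S -> i | Nj | jd | NdS | iji; F -> i | iji; N -> NQ | jj; Q -> Fj | jj

Unit productions: S->F.
Unit pairs (A ⇒* B via units): (S,F).
S: inherits non-unit rules of {F, S} → NdS | Nj | i | iji | jd.
F: inherits non-unit rules of {F} → i | iji.
N: inherits non-unit rules of {N} → NQ | jj.
Q: inherits non-unit rules of {Q} → Fj | jj.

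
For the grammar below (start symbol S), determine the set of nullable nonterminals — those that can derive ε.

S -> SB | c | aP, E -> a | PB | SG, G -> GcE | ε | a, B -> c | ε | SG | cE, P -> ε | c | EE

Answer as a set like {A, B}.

Directly nullable (have an ε-rule): {B, G, P}.
E is nullable via E -> PB (every symbol on the right is already known nullable).
Not nullable: S — each has a terminal in every rule's right-hand side or depends on a non-nullable symbol.

{B, E, G, P}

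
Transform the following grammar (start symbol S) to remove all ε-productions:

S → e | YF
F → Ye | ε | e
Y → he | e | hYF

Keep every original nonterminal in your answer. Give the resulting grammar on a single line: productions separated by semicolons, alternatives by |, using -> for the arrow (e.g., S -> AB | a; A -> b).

Nullable set: {F}.
S -> YF: F nullable, giving Y | YF.
Drop F -> ε.
Y -> hYF: F nullable, giving hY | hYF.
Unchanged (no nullable symbols): S -> e; F -> Ye; F -> e; Y -> e; Y -> he.

S -> Y | e | YF; F -> e | Ye; Y -> e | hY | he | hYF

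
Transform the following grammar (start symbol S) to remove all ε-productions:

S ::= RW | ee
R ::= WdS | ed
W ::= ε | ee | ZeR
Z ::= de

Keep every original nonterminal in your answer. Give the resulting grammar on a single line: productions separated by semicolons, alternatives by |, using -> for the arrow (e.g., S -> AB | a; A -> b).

S -> R | RW | ee; R -> dS | ed | WdS; W -> ee | ZeR; Z -> de

Nullable set: {W}.
S -> RW: W nullable, giving R | RW.
R -> WdS: W nullable, giving WdS | dS.
Drop W -> ε.
Unchanged (no nullable symbols): S -> ee; R -> ed; W -> ZeR; W -> ee; Z -> de.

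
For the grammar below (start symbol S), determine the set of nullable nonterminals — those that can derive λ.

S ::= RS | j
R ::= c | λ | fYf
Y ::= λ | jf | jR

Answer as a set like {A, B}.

{R, Y}

Directly nullable (have an ε-rule): {R, Y}.
Not nullable: S — each has a terminal in every rule's right-hand side or depends on a non-nullable symbol.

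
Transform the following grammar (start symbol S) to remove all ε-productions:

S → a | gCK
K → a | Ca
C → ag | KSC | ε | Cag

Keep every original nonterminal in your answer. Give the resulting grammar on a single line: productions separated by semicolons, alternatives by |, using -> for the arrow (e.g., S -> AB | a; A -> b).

Nullable set: {C}.
S -> gCK: C nullable, giving gCK | gK.
Drop C -> ε.
C -> Cag: C nullable, giving Cag | ag.
C -> KSC: C nullable, giving KS | KSC.
K -> Ca: C nullable, giving Ca | a.
Unchanged (no nullable symbols): S -> a; C -> ag; K -> a.

S -> a | gK | gCK; C -> KS | ag | Cag | KSC; K -> a | Ca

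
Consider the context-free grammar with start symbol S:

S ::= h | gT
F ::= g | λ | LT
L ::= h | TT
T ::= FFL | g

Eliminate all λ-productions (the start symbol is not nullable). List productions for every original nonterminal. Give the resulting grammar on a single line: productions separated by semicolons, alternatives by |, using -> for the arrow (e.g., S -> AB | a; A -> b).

Nullable set: {F}.
Drop F -> λ.
T -> FFL: F, F nullable, giving FFL | FL | L.
Unchanged (no nullable symbols): S -> gT; S -> h; F -> LT; F -> g; L -> TT; L -> h; T -> g.

S -> h | gT; F -> g | LT; L -> h | TT; T -> L | g | FL | FFL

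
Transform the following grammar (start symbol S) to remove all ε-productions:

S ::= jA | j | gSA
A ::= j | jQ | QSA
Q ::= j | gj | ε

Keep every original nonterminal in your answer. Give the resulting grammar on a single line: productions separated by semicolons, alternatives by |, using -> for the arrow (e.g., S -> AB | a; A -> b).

S -> j | jA | gSA; A -> j | SA | jQ | QSA; Q -> j | gj

Nullable set: {Q}.
A -> QSA: Q nullable, giving QSA | SA.
A -> jQ: Q nullable, giving j | jQ.
Drop Q -> ε.
Unchanged (no nullable symbols): S -> gSA; S -> j; S -> jA; A -> j; Q -> gj; Q -> j.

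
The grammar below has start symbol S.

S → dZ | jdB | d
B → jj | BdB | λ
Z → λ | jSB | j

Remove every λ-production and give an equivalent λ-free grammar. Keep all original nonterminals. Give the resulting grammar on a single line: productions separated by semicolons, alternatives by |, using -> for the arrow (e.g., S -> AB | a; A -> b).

S -> d | dZ | jd | jdB; B -> d | Bd | dB | jj | BdB; Z -> j | jS | jSB

Nullable set: {B, Z}.
S -> dZ: Z nullable, giving d | dZ.
S -> jdB: B nullable, giving jd | jdB.
Drop B -> λ.
B -> BdB: B, B nullable, giving Bd | BdB | d | dB.
Drop Z -> λ.
Z -> jSB: B nullable, giving jS | jSB.
Unchanged (no nullable symbols): S -> d; B -> jj; Z -> j.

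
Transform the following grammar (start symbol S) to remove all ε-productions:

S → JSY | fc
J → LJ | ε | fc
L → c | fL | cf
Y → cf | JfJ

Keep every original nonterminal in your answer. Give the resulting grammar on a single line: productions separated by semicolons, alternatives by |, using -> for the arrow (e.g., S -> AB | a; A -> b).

S -> SY | fc | JSY; J -> L | LJ | fc; L -> c | cf | fL; Y -> f | Jf | cf | fJ | JfJ

Nullable set: {J}.
S -> JSY: J nullable, giving JSY | SY.
Drop J -> ε.
J -> LJ: J nullable, giving L | LJ.
Y -> JfJ: J, J nullable, giving Jf | JfJ | f | fJ.
Unchanged (no nullable symbols): S -> fc; J -> fc; L -> c; L -> cf; L -> fL; Y -> cf.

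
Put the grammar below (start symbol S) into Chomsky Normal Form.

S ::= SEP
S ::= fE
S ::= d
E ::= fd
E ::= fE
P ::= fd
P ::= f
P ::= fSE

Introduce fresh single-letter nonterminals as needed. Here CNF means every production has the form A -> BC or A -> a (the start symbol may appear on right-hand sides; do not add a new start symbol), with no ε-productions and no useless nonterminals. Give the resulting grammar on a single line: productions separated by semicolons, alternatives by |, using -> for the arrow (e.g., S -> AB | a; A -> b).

No ε-productions.
No unit productions to eliminate.
TERM: introduce B -> d, A -> f and substitute in every rule of length ≥2.
BIN: P -> ASE becomes P -> AC, C -> SE; S -> SEP becomes S -> SD, D -> EP.

S -> d | AE | SD; A -> f; B -> d; C -> SE; D -> EP; E -> AB | AE; P -> f | AB | AC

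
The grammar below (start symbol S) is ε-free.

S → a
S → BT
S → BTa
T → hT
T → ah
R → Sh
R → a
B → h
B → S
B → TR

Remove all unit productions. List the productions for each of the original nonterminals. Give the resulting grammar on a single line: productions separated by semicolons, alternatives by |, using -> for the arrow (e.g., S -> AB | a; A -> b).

Unit productions: B->S.
Unit pairs (A ⇒* B via units): (B,S).
S: inherits non-unit rules of {S} → BT | BTa | a.
B: inherits non-unit rules of {B, S} → BT | BTa | TR | a | h.
R: inherits non-unit rules of {R} → Sh | a.
T: inherits non-unit rules of {T} → ah | hT.

S -> a | BT | BTa; B -> a | h | BT | TR | BTa; R -> a | Sh; T -> ah | hT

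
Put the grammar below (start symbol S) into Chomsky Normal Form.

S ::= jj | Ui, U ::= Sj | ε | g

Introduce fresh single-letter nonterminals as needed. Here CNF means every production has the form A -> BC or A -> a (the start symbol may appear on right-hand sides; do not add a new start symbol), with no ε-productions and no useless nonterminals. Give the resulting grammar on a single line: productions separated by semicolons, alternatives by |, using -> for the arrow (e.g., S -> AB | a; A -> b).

S -> i | BB | UA; A -> i; B -> j; U -> g | SB

Nullable: {U}; after ε-elimination: S -> i | Ui | jj; U -> g | Sj.
No unit productions to eliminate.
TERM: introduce A -> i, B -> j and substitute in every rule of length ≥2.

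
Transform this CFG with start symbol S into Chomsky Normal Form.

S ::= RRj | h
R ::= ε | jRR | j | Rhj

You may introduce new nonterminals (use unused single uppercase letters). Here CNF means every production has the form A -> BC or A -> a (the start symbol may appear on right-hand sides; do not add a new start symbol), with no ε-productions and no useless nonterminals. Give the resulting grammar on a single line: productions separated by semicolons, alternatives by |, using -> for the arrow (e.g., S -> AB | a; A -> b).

S -> h | j | RB | RE; A -> h; B -> j; C -> RR; D -> AB; E -> RB; R -> j | AB | BC | BR | RD

Nullable: {R}; after ε-elimination: S -> h | j | Rj | RRj; R -> j | hj | jR | Rhj | jRR.
No unit productions to eliminate.
TERM: introduce A -> h, B -> j and substitute in every rule of length ≥2.
BIN: R -> BRR becomes R -> BC, C -> RR; R -> RAB becomes R -> RD, D -> AB; S -> RRB becomes S -> RE, E -> RB.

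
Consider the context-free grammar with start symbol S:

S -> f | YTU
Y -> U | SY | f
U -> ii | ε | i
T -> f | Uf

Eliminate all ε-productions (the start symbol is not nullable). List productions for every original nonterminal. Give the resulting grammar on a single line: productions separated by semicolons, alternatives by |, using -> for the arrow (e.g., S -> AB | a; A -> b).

S -> T | f | TU | YT | YTU; T -> f | Uf; U -> i | ii; Y -> S | U | f | SY

Nullable set: {U, Y}.
S -> YTU: Y, U nullable, giving T | TU | YT | YTU.
T -> Uf: U nullable, giving Uf | f.
Drop U -> ε.
Y -> SY: Y nullable, giving S | SY.
Y -> U: U nullable, giving U.
Unchanged (no nullable symbols): S -> f; T -> f; U -> i; U -> ii; Y -> f.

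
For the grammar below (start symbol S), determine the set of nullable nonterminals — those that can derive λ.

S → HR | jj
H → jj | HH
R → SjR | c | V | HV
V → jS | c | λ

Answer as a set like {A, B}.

Directly nullable (have an ε-rule): {V}.
R is nullable via R -> V (every symbol on the right is already known nullable).
Not nullable: H, S — each has a terminal in every rule's right-hand side or depends on a non-nullable symbol.

{R, V}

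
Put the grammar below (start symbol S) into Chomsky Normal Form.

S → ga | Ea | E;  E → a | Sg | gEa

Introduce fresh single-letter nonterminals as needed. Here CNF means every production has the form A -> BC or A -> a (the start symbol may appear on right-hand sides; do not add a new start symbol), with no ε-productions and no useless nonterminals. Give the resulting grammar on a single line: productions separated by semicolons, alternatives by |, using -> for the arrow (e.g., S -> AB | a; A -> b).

S -> a | AB | AD | EB | SA; A -> g; B -> a; C -> EB; D -> EB; E -> a | AC | SA

No ε-productions.
After unit-elimination: S -> a | Ea | Sg | ga | gEa; E -> a | Sg | gEa.
TERM: introduce B -> a, A -> g and substitute in every rule of length ≥2.
BIN: E -> AEB becomes E -> AC, C -> EB; S -> AEB becomes S -> AD, D -> EB.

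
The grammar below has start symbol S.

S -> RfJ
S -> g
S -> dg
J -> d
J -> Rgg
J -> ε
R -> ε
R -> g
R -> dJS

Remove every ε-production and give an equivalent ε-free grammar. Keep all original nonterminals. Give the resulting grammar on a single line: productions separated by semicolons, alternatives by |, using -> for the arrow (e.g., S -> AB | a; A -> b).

S -> f | g | Rf | dg | fJ | RfJ; J -> d | gg | Rgg; R -> g | dS | dJS

Nullable set: {J, R}.
S -> RfJ: R, J nullable, giving Rf | RfJ | f | fJ.
Drop J -> ε.
J -> Rgg: R nullable, giving Rgg | gg.
Drop R -> ε.
R -> dJS: J nullable, giving dJS | dS.
Unchanged (no nullable symbols): S -> dg; S -> g; J -> d; R -> g.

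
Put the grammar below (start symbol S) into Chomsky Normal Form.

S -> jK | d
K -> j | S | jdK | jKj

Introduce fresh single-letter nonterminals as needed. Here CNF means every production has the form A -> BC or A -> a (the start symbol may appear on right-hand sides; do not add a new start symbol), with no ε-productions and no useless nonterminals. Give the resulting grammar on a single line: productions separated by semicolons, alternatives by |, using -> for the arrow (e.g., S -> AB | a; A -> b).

No ε-productions.
After unit-elimination: S -> d | jK; K -> d | j | jK | jKj | jdK.
TERM: introduce B -> d, A -> j and substitute in every rule of length ≥2.
BIN: K -> ABK becomes K -> AC, C -> BK; K -> AKA becomes K -> AD, D -> KA.

S -> d | AK; A -> j; B -> d; C -> BK; D -> KA; K -> d | j | AC | AD | AK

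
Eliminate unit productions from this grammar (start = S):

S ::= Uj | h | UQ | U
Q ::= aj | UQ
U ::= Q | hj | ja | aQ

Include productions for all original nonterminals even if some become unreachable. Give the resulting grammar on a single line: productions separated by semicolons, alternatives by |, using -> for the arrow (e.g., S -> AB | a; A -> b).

Unit productions: S->U, U->Q.
Unit pairs (A ⇒* B via units): (S,Q), (S,U), (U,Q).
S: inherits non-unit rules of {Q, S, U} → UQ | Uj | aQ | aj | h | hj | ja.
Q: inherits non-unit rules of {Q} → UQ | aj.
U: inherits non-unit rules of {Q, U} → UQ | aQ | aj | hj | ja.

S -> h | UQ | Uj | aQ | aj | hj | ja; Q -> UQ | aj; U -> UQ | aQ | aj | hj | ja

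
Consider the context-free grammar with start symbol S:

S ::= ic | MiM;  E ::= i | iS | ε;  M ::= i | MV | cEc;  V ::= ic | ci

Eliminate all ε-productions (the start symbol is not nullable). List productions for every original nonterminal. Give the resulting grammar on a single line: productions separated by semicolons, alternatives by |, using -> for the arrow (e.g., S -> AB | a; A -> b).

Nullable set: {E}.
Drop E -> ε.
M -> cEc: E nullable, giving cEc | cc.
Unchanged (no nullable symbols): S -> MiM; S -> ic; E -> i; E -> iS; M -> MV; M -> i; V -> ci; V -> ic.

S -> ic | MiM; E -> i | iS; M -> i | MV | cc | cEc; V -> ci | ic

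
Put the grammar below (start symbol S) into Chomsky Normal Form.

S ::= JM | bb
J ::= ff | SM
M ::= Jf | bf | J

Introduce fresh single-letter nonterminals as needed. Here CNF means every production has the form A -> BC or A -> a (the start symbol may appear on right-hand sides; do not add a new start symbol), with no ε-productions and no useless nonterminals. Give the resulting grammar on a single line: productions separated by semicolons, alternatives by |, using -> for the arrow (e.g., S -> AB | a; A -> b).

No ε-productions.
After unit-elimination: S -> JM | bb; J -> SM | ff; M -> Jf | SM | bf | ff.
TERM: introduce B -> b, A -> f and substitute in every rule of length ≥2.

S -> BB | JM; A -> f; B -> b; J -> AA | SM; M -> AA | BA | JA | SM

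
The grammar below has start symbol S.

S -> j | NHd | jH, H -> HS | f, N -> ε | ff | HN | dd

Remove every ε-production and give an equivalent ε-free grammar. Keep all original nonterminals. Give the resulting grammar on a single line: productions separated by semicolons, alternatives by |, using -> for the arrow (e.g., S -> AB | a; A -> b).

Nullable set: {N}.
S -> NHd: N nullable, giving Hd | NHd.
Drop N -> ε.
N -> HN: N nullable, giving H | HN.
Unchanged (no nullable symbols): S -> j; S -> jH; H -> HS; H -> f; N -> dd; N -> ff.

S -> j | Hd | jH | NHd; H -> f | HS; N -> H | HN | dd | ff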